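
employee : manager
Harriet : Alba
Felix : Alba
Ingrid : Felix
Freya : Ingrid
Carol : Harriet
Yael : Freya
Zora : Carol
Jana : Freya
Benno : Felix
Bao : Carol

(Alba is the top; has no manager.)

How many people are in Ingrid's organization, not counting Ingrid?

3

Ingrid directly manages Freya. Under Freya: Jana, Yael (2). That's 3 in total.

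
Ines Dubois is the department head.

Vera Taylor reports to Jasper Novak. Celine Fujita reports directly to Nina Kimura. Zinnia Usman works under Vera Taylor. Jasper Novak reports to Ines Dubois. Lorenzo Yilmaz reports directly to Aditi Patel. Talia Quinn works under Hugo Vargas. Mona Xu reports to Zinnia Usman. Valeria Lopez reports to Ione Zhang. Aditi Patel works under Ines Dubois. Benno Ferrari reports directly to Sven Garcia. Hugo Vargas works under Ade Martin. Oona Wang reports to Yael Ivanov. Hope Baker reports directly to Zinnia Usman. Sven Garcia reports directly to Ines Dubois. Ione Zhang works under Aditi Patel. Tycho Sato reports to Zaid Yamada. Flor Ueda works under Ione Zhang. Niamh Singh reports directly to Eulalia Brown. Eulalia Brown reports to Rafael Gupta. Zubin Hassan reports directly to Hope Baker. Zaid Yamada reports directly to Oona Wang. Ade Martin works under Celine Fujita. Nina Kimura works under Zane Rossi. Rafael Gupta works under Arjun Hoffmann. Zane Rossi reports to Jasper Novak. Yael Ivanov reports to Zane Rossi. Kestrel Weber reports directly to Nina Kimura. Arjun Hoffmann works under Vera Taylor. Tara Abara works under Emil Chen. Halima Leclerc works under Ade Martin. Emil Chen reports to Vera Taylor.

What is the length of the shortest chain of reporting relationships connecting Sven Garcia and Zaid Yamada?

Sven Garcia is 1 level below Ines Dubois, and Zaid Yamada is 5 levels below Ines Dubois (their lowest common manager). The shortest path runs up from Sven Garcia to Ines Dubois and back down to Zaid Yamada: 1 + 5 = 6 links.

6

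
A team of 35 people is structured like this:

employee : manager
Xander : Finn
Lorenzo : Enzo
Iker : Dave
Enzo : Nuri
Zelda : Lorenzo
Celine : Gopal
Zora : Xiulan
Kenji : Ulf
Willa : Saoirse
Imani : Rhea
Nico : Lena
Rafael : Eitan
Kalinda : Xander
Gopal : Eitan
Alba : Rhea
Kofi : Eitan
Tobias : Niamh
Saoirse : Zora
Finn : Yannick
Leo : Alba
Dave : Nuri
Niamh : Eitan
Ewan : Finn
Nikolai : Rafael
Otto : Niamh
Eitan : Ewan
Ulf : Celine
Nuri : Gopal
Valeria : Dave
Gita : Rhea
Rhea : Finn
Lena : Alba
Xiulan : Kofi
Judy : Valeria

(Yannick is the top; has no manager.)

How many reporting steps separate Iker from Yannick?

Chain from Iker up to Yannick: Iker → Dave → Nuri → Gopal → Eitan → Ewan → Finn → Yannick. That is 7 steps up, so Iker is 7 levels below Yannick.

7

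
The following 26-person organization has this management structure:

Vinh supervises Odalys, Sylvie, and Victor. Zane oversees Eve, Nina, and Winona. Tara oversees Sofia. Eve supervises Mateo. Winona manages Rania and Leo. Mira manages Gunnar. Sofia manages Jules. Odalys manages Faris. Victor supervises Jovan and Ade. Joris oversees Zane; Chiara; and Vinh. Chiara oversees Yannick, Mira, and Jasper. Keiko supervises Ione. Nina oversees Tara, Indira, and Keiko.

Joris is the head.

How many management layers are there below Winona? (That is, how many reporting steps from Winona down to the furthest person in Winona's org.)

The longest chain under Winona runs Winona → Rania, which is 1 level below Winona.

1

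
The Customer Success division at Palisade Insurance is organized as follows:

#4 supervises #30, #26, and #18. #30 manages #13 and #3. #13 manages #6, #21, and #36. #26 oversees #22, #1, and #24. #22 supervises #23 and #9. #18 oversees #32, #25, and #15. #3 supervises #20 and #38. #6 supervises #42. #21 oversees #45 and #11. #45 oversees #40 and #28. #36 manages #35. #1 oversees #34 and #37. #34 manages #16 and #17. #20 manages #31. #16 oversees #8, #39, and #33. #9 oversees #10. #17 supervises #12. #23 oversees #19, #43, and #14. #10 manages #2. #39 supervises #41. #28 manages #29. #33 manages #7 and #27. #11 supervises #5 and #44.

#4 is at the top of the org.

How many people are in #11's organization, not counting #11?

2

#11 directly manages #44, #5. #44 has no reports. #5 has no reports. So #11's organization is 2 direct reports plus everyone under them: 1 + 1 = 2.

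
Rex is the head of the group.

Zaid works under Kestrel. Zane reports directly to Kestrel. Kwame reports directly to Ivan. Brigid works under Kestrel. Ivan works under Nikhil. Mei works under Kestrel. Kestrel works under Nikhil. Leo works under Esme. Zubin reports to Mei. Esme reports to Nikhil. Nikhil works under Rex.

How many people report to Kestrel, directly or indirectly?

5

Kestrel directly manages Brigid, Mei, Zaid, Zane. Brigid has no reports. Under Mei: Zubin (1). Zaid has no reports. Zane has no reports. So Kestrel's organization is 4 direct reports plus everyone under them: 1 + 2 + 1 + 1 = 5.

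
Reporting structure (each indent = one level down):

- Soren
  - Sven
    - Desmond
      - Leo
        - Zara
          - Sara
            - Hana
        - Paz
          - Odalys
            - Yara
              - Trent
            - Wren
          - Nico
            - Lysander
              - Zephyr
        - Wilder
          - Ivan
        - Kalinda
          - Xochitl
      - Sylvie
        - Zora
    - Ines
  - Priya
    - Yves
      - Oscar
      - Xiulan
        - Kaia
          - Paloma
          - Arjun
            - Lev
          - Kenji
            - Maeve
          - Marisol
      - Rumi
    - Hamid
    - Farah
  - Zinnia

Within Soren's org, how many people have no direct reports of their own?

17

The people in Soren's organization with no one reporting to them are Zinnia, Farah, Hamid, Rumi, Marisol, Maeve, Lev, Paloma, Oscar, Ines, Zora, Xochitl, Ivan, Zephyr, Wren, Trent, Hana. That is 17.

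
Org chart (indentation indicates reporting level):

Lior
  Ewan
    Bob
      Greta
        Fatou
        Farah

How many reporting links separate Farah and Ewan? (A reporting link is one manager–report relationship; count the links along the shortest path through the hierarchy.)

3

Farah is in Ewan's organization: the chain from Farah up to Ewan is Farah → Greta → Bob → Ewan, which is 3 links.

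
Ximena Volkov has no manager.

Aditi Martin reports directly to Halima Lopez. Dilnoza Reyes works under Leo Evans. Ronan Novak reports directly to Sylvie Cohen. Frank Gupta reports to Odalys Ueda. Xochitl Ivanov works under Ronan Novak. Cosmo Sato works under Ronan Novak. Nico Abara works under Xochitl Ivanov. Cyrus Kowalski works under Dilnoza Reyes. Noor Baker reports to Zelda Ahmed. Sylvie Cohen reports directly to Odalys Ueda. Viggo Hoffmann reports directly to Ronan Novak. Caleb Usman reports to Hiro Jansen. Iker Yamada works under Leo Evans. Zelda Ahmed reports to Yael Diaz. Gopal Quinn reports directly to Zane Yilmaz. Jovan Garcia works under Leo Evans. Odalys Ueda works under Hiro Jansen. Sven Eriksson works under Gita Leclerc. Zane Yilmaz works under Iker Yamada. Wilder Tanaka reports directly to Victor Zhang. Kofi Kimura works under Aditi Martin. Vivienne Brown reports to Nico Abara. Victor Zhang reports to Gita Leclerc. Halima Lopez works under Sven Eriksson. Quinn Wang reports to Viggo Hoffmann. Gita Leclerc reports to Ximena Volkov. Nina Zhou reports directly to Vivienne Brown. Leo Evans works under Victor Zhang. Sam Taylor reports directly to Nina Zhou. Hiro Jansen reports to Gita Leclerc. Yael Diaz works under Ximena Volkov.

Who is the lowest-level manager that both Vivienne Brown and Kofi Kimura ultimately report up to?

Gita Leclerc

Vivienne Brown's chain of managers is Nico Abara, Xochitl Ivanov, Ronan Novak, Sylvie Cohen, Odalys Ueda, Hiro Jansen, Gita Leclerc, Ximena Volkov. Kofi Kimura's chain of managers is Aditi Martin, Halima Lopez, Sven Eriksson, Gita Leclerc, Ximena Volkov. The first manager that appears in both chains is Gita Leclerc.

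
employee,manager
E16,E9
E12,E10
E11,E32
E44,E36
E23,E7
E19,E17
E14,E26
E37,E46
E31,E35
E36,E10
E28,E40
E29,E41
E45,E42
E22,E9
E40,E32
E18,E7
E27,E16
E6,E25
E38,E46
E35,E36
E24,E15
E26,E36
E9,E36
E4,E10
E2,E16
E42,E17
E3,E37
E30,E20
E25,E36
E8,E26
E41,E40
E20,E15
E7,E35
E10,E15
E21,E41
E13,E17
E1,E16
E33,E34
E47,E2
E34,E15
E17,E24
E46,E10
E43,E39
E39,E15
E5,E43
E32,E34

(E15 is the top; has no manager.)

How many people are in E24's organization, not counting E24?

5

E24 directly manages E17. Under E17: E42, E45, E19, E13 (4). That's 5 in total.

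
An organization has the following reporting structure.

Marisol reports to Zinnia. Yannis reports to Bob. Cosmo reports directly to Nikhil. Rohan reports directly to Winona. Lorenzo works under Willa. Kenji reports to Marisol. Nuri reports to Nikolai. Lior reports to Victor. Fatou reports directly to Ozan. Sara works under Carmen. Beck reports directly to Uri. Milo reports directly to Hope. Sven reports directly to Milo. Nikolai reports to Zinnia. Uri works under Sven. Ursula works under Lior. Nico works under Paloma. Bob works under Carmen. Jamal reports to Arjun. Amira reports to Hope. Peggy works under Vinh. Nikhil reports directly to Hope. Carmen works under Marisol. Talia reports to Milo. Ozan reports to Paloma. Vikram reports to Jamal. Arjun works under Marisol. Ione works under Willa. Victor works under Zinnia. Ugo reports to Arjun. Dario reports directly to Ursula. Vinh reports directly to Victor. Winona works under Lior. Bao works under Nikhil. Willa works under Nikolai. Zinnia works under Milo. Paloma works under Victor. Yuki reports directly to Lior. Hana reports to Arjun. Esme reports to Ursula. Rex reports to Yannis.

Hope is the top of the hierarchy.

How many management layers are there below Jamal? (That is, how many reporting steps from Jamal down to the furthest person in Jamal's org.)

1

The longest chain under Jamal runs Jamal → Vikram, which is 1 level below Jamal.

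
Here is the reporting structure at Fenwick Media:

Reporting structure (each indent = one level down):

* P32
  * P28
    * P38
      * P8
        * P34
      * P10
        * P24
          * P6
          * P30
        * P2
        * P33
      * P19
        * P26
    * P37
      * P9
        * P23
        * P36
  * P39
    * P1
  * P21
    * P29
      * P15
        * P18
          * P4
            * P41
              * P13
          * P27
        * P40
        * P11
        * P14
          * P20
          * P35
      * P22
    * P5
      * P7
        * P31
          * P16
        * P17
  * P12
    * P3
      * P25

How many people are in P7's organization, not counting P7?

3

P7 directly manages P31, P17. Under P31: P16 (1). P17 has no reports. So P7's organization is 2 direct reports plus everyone under them: 2 + 1 = 3.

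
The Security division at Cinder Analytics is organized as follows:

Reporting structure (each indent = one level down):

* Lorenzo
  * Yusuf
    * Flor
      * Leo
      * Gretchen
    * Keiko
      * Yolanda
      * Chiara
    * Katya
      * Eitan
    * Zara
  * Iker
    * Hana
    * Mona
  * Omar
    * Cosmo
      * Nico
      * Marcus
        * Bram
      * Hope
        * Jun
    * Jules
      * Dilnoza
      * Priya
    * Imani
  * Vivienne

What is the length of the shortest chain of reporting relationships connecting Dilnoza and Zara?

5

Dilnoza is 3 levels below Lorenzo, and Zara is 2 levels below Lorenzo (their lowest common manager). The shortest path runs up from Dilnoza to Lorenzo and back down to Zara: 3 + 2 = 5 links.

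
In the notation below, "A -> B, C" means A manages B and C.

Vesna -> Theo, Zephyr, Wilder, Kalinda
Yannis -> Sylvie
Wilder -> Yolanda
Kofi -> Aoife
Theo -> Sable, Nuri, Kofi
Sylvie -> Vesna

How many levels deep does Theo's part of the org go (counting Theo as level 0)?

2

The longest chain under Theo runs Theo → Kofi → Aoife, which is 2 levels below Theo.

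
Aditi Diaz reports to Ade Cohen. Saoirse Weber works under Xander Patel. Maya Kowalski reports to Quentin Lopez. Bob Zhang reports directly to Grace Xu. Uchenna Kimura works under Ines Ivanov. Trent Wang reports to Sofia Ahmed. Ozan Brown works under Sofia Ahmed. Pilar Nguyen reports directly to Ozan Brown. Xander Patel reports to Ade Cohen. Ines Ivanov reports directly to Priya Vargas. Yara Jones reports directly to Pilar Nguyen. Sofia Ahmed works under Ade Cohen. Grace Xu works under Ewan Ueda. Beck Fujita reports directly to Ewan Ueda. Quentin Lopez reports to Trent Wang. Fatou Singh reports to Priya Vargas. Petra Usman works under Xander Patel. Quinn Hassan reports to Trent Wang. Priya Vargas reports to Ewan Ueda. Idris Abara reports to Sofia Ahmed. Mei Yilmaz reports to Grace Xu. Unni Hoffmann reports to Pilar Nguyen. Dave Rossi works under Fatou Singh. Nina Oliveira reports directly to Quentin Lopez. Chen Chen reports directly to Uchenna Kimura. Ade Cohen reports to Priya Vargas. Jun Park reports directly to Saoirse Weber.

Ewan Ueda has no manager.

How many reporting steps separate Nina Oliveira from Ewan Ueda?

Chain from Nina Oliveira up to Ewan Ueda: Nina Oliveira → Quentin Lopez → Trent Wang → Sofia Ahmed → Ade Cohen → Priya Vargas → Ewan Ueda. That is 6 steps up, so Nina Oliveira is 6 levels below Ewan Ueda.

6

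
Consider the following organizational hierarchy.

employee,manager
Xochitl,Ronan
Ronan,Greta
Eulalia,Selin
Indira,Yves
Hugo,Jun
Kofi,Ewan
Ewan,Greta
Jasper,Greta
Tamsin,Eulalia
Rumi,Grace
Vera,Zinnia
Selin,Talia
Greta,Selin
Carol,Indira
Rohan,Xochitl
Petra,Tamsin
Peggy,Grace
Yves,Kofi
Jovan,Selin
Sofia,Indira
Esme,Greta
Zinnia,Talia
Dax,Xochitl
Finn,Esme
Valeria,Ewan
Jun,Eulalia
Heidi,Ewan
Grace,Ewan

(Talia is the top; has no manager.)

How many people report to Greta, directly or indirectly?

Greta directly manages Ronan, Ewan, Jasper, Esme. Under Ronan: Xochitl, Dax, Rohan (3). Under Ewan: Heidi, Valeria, Grace, Peggy, Rumi, Kofi, Yves, Indira, Carol, Sofia (10). Jasper has no reports. Under Esme: Finn (1). So Greta's organization is 4 direct reports plus everyone under them: 4 + 11 + 1 + 2 = 18.

18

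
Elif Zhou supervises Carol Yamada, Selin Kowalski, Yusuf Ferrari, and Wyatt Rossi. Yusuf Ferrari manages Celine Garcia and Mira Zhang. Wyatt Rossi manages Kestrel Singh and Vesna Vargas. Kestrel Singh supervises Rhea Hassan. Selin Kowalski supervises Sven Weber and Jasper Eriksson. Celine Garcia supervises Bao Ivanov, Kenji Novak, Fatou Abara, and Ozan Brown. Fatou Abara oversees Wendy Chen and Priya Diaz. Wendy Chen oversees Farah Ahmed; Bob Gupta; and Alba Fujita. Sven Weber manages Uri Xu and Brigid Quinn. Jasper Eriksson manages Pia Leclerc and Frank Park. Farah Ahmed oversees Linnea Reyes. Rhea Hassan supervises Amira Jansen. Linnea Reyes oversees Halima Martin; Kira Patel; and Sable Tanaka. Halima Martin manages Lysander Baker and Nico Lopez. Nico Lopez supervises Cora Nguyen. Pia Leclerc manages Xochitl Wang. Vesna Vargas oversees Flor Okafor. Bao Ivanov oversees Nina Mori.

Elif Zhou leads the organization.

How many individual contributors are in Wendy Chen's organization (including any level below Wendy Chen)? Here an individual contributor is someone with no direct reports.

The people in Wendy Chen's organization with no one reporting to them are Alba Fujita, Bob Gupta, Sable Tanaka, Kira Patel, Cora Nguyen, Lysander Baker. That is 6.

6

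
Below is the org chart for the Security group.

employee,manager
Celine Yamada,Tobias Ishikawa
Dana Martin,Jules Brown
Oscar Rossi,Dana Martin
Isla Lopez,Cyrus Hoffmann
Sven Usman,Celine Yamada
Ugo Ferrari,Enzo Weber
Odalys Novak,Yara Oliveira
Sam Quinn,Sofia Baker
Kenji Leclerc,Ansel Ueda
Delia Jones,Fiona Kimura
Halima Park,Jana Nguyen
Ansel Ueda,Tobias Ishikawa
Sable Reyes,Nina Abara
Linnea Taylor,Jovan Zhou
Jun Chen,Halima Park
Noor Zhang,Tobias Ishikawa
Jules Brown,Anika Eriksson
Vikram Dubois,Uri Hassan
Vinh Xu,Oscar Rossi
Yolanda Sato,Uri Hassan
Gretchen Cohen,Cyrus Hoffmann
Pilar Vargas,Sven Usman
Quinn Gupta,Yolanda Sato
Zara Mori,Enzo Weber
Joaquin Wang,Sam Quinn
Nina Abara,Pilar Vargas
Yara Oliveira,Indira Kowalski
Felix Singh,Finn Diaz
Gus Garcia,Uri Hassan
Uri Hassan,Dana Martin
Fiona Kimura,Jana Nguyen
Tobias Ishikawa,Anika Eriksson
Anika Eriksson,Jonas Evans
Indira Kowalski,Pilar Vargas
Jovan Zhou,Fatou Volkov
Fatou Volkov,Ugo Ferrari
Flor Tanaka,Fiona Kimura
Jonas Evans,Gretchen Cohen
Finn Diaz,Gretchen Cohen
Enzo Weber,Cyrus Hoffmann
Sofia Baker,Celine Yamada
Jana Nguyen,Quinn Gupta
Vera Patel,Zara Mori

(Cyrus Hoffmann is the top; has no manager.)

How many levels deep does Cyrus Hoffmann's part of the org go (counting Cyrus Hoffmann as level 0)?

The longest chain under Cyrus Hoffmann runs Cyrus Hoffmann → Gretchen Cohen → Jonas Evans → Anika Eriksson → Jules Brown → Dana Martin → Uri Hassan → Yolanda Sato → Quinn Gupta → Jana Nguyen → Fiona Kimura → Flor Tanaka, which is 11 levels below Cyrus Hoffmann.

11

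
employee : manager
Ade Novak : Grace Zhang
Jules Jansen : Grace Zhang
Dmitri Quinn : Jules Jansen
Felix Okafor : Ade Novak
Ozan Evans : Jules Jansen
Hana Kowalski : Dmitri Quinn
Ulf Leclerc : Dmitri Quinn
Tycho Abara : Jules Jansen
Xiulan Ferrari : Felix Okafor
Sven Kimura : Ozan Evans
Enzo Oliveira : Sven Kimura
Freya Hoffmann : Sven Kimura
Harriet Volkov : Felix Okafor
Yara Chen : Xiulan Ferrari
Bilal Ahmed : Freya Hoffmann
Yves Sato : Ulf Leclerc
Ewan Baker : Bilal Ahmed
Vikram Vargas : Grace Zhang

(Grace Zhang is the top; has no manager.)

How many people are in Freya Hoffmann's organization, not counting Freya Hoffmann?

Freya Hoffmann directly manages Bilal Ahmed. Under Bilal Ahmed: Ewan Baker (1). That's 2 in total.

2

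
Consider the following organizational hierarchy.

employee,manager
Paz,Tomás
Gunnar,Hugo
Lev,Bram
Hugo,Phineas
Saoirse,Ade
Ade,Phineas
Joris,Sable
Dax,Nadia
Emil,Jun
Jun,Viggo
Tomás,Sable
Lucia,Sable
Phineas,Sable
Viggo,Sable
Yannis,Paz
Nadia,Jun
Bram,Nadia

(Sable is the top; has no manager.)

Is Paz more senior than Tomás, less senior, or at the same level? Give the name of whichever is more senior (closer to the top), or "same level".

Paz is 2 levels below Sable; Tomás is 1. Tomás is higher.

Tomás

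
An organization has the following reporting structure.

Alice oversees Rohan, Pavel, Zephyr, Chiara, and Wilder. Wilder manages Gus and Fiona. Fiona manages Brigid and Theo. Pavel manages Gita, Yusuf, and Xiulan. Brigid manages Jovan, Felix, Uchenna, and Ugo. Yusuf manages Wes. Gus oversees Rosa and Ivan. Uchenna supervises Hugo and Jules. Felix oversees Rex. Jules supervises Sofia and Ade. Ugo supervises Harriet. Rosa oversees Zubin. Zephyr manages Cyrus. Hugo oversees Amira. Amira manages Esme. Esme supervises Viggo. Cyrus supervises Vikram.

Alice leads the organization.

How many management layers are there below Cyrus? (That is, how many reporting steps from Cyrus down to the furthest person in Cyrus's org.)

1

The longest chain under Cyrus runs Cyrus → Vikram, which is 1 level below Cyrus.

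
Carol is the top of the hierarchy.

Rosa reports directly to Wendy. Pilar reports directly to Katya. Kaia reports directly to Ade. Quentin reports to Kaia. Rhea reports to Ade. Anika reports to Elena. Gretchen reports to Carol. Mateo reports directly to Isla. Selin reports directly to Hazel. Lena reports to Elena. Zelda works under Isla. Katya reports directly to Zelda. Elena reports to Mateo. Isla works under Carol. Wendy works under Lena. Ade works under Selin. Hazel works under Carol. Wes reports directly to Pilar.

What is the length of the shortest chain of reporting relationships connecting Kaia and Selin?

Kaia is in Selin's organization: the chain from Kaia up to Selin is Kaia → Ade → Selin, which is 2 links.

2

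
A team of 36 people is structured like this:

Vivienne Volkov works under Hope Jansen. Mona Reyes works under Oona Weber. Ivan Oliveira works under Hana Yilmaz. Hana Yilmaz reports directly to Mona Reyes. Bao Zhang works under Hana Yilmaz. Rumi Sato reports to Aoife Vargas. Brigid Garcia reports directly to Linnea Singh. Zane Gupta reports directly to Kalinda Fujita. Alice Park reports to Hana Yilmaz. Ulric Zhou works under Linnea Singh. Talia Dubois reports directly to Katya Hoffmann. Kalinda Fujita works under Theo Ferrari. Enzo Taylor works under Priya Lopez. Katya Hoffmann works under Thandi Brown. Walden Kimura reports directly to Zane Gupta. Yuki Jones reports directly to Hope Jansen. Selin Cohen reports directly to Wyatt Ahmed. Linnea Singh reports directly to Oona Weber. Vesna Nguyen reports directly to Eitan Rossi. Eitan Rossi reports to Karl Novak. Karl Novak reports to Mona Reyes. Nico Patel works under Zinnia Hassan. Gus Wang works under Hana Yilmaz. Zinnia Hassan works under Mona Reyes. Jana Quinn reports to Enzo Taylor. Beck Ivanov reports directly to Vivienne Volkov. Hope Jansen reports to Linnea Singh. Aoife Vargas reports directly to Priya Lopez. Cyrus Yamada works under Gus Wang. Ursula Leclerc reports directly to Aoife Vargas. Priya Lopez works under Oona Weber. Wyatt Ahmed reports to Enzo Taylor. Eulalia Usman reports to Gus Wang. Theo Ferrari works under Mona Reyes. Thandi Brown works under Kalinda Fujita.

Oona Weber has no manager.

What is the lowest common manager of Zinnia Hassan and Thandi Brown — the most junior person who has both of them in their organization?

Mona Reyes

Zinnia Hassan's chain of managers is Mona Reyes, Oona Weber. Thandi Brown's chain of managers is Kalinda Fujita, Theo Ferrari, Mona Reyes, Oona Weber. The first manager that appears in both chains is Mona Reyes.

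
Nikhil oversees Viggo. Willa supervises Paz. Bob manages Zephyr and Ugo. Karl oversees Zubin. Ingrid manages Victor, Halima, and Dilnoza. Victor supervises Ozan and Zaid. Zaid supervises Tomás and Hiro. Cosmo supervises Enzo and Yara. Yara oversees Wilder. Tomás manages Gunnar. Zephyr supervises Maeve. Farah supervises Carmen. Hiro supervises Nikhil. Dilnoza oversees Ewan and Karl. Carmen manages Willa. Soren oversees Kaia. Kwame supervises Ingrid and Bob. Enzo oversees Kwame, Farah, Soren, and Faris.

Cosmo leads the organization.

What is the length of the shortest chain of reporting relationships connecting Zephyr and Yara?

5

Zephyr is 4 levels below Cosmo, and Yara is 1 level below Cosmo (their lowest common manager). The shortest path runs up from Zephyr to Cosmo and back down to Yara: 4 + 1 = 5 links.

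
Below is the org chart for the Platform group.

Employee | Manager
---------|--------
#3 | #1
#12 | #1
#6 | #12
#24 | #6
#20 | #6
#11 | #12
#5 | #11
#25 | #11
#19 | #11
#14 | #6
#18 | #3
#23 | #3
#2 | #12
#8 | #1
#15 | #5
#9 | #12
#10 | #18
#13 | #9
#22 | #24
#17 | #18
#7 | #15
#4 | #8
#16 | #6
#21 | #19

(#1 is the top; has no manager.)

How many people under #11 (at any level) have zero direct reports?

3

The people in #11's organization with no one reporting to them are #21, #25, #7. That is 3.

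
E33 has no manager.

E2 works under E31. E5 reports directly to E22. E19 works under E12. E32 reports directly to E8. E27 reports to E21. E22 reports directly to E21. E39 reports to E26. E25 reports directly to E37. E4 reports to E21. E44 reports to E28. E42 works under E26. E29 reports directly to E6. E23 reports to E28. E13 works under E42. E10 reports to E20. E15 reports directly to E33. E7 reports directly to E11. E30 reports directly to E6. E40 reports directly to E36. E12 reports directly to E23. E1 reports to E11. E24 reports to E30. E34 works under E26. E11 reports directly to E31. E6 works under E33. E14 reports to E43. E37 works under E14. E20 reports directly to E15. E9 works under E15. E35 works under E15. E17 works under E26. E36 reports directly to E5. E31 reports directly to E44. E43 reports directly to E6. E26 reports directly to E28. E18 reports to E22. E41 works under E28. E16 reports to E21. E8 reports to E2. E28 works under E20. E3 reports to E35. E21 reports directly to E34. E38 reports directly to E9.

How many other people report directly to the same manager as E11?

E11 reports to E31. E31's other direct reports are E2 — 1 peer.

1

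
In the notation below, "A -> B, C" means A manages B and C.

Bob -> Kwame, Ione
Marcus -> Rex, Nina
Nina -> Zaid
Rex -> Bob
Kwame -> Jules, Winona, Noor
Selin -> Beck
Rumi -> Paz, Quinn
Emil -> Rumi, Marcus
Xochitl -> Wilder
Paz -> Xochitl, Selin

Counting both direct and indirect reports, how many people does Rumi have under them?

Rumi directly manages Paz, Quinn. Under Paz: Selin, Beck, Xochitl, Wilder (4). Quinn has no reports. So Rumi's organization is 2 direct reports plus everyone under them: 5 + 1 = 6.

6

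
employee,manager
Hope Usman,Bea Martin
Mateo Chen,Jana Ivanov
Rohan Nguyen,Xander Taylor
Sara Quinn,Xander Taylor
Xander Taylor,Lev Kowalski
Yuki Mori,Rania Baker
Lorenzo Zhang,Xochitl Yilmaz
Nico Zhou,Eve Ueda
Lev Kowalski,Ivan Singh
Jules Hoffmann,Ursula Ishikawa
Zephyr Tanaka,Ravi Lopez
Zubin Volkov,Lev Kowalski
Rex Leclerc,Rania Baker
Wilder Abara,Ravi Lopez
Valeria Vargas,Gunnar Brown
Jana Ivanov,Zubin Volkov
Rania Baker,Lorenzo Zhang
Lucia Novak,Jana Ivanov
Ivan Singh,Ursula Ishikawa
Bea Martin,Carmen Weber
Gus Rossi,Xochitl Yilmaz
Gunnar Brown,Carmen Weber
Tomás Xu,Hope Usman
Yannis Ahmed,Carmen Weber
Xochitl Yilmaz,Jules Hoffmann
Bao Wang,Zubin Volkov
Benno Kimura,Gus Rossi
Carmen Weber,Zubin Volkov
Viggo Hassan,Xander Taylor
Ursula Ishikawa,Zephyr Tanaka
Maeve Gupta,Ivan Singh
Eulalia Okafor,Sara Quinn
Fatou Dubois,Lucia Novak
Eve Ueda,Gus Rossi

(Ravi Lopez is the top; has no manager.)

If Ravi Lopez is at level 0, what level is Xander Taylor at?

5

Chain from Xander Taylor up to Ravi Lopez: Xander Taylor → Lev Kowalski → Ivan Singh → Ursula Ishikawa → Zephyr Tanaka → Ravi Lopez. That is 5 steps up, so Xander Taylor is 5 levels below Ravi Lopez.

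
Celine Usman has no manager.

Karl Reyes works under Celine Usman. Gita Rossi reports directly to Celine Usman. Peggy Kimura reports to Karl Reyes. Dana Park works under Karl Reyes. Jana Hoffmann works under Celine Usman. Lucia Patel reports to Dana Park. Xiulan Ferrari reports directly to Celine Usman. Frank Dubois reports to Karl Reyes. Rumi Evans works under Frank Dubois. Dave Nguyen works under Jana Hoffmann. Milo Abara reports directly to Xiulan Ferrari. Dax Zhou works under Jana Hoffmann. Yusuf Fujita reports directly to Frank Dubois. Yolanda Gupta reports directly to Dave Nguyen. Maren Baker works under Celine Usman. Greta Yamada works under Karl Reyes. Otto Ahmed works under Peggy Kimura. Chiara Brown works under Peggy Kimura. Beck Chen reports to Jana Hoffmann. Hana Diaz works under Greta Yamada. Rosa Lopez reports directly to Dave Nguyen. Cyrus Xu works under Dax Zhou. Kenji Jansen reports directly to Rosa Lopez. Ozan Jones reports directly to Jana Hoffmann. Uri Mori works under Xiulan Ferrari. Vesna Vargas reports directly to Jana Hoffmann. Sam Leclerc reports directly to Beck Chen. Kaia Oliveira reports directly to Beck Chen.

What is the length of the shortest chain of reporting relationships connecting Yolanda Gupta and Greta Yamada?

Yolanda Gupta is 3 levels below Celine Usman, and Greta Yamada is 2 levels below Celine Usman (their lowest common manager). The shortest path runs up from Yolanda Gupta to Celine Usman and back down to Greta Yamada: 3 + 2 = 5 links.

5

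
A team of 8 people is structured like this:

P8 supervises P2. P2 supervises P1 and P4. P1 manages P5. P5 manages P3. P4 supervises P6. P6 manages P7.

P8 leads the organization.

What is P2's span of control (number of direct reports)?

P2 directly manages P1, P4. That is 2 direct reports.

2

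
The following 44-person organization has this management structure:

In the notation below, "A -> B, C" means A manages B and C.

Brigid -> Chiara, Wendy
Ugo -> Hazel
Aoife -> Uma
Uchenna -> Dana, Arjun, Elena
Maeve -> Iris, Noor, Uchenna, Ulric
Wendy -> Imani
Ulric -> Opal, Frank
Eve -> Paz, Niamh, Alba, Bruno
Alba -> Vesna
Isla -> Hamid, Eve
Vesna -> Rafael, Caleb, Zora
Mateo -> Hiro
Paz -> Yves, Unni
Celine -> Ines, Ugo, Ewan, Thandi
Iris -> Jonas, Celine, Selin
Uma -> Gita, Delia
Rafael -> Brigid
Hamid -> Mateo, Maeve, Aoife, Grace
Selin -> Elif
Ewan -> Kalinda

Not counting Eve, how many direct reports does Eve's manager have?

1

Eve reports to Isla. Isla's other direct reports are Hamid — 1 peer.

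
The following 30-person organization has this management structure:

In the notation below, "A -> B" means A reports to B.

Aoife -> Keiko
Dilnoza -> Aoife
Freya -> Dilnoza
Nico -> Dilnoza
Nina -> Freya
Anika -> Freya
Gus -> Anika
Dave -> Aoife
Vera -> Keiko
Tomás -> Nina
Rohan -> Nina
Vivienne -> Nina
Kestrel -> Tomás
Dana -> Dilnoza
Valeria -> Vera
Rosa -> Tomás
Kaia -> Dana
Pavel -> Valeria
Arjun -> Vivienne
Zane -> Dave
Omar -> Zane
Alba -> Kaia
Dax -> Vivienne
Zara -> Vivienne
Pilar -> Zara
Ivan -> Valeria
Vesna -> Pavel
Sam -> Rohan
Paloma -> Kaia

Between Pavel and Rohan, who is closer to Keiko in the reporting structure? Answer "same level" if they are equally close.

Pavel

Pavel is 3 levels below Keiko; Rohan is 5. Pavel is higher.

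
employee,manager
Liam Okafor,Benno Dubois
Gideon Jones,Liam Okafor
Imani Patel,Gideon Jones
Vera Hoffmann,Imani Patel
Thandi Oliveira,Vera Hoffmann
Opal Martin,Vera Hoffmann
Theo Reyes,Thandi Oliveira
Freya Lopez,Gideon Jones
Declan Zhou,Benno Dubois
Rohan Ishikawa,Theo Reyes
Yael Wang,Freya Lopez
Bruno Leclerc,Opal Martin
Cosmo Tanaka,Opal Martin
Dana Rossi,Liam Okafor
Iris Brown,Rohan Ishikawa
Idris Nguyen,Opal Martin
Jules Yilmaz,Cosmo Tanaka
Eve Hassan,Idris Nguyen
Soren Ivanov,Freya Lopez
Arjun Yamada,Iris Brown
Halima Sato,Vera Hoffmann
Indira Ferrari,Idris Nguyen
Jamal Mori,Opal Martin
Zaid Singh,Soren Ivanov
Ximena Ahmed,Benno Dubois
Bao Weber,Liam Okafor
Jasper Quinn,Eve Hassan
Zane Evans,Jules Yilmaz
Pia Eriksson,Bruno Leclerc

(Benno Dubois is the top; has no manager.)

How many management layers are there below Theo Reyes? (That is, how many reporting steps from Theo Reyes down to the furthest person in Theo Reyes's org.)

The longest chain under Theo Reyes runs Theo Reyes → Rohan Ishikawa → Iris Brown → Arjun Yamada, which is 3 levels below Theo Reyes.

3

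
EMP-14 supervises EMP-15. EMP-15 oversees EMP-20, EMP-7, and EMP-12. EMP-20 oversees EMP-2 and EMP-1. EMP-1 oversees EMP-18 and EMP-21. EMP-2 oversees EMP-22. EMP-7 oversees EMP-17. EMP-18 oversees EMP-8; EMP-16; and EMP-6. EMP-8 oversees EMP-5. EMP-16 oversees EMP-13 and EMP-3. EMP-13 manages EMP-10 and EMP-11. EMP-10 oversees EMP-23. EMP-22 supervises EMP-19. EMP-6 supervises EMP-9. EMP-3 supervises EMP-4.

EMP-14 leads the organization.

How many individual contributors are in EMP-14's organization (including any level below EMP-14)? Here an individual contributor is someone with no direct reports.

The people in EMP-14's organization with no one reporting to them are EMP-12, EMP-17, EMP-19, EMP-21, EMP-9, EMP-4, EMP-11, EMP-23, EMP-5. That is 9.

9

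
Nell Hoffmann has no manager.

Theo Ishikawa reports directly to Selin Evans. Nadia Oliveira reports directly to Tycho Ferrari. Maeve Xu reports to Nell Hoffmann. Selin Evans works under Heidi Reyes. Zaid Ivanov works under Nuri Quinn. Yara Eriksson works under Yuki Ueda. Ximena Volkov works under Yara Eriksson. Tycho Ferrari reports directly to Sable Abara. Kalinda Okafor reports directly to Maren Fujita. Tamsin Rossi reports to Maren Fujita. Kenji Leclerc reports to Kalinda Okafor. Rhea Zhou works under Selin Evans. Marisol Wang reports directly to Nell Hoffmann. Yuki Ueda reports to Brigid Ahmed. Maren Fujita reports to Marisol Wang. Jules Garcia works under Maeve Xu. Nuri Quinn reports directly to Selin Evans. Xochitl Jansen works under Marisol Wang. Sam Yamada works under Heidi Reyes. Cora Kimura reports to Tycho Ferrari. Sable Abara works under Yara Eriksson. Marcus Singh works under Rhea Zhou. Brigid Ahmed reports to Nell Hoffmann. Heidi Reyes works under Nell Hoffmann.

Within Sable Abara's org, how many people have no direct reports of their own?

The people in Sable Abara's organization with no one reporting to them are Nadia Oliveira, Cora Kimura. That is 2.

2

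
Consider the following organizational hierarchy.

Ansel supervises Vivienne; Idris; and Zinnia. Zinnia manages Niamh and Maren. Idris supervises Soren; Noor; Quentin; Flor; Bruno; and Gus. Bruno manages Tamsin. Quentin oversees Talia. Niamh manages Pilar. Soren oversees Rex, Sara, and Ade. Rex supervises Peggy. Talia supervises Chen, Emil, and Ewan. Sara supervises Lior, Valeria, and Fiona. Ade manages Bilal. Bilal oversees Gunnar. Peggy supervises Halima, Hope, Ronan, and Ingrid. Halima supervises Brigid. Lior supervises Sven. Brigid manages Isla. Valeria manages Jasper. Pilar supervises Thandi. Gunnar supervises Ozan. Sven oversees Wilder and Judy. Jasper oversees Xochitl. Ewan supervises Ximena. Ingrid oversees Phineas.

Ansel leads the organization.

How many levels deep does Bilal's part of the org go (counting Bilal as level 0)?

The longest chain under Bilal runs Bilal → Gunnar → Ozan, which is 2 levels below Bilal.

2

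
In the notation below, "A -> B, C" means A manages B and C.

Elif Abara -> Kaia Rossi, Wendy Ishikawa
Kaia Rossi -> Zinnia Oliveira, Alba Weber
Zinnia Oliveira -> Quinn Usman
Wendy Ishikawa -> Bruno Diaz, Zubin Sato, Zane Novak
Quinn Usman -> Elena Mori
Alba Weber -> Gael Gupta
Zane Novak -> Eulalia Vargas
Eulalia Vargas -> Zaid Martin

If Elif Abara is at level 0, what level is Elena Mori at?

4

Chain from Elena Mori up to Elif Abara: Elena Mori → Quinn Usman → Zinnia Oliveira → Kaia Rossi → Elif Abara. That is 4 steps up, so Elena Mori is 4 levels below Elif Abara.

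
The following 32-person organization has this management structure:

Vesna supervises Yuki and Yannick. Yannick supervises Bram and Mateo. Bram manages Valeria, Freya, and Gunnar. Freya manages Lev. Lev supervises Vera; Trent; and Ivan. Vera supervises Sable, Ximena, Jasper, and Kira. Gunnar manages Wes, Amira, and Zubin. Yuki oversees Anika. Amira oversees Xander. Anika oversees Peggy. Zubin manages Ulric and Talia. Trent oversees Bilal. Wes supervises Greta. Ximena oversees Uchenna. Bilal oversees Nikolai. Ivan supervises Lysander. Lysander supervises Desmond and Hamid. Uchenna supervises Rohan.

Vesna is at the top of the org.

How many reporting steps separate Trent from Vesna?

Chain from Trent up to Vesna: Trent → Lev → Freya → Bram → Yannick → Vesna. That is 5 steps up, so Trent is 5 levels below Vesna.

5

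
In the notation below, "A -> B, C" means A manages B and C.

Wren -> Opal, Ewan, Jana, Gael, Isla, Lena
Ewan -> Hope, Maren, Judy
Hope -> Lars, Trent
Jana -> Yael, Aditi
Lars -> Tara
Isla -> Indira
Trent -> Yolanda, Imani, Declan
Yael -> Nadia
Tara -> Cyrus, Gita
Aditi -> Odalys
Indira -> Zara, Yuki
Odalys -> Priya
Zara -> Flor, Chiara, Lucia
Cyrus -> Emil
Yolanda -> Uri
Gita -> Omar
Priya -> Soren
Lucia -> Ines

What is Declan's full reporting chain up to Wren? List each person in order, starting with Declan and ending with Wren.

Declan reports to Trent. Trent reports to Hope. Hope reports to Ewan. Ewan reports to Wren. Wren is at the top.

Declan -> Trent -> Hope -> Ewan -> Wren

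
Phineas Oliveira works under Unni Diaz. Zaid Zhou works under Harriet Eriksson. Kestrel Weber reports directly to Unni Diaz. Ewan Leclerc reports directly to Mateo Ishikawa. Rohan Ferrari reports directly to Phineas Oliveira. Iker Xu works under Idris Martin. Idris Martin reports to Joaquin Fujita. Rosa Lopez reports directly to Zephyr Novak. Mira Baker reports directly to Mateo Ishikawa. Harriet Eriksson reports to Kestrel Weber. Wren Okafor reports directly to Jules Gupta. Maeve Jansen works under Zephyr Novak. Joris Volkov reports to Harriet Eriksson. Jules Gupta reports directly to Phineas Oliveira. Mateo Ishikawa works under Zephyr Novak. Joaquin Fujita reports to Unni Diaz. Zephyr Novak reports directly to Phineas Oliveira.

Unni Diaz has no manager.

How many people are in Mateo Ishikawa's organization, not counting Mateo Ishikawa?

Mateo Ishikawa directly manages Ewan Leclerc, Mira Baker. Ewan Leclerc has no reports. Mira Baker has no reports. So Mateo Ishikawa's organization is 2 direct reports plus everyone under them: 1 + 1 = 2.

2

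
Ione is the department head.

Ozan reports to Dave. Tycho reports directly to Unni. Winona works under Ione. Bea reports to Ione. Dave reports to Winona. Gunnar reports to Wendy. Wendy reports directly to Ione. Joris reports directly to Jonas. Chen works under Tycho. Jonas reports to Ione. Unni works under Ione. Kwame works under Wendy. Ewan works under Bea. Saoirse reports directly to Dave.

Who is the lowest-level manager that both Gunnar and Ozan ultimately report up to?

Ione

Gunnar's chain of managers is Wendy, Ione. Ozan's chain of managers is Dave, Winona, Ione. The first manager that appears in both chains is Ione.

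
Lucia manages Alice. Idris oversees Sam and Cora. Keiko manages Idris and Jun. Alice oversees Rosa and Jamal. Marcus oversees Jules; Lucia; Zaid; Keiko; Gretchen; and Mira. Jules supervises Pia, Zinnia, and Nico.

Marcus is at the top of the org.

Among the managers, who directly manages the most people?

Direct-report counts: Marcus has 6; Keiko has 2; Idris has 2; Lucia has 1; Alice has 2; Jules has 3. The largest is 6, held by Marcus.

Marcus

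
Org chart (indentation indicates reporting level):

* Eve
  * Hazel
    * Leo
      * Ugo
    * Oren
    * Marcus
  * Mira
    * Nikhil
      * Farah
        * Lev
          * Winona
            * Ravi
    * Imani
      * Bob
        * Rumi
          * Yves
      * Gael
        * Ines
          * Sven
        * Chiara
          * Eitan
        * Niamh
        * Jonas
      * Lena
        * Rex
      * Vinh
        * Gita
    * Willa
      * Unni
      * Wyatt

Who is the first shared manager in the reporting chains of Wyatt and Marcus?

Eve

Wyatt's chain of managers is Willa, Mira, Eve. Marcus's chain of managers is Hazel, Eve. The first manager that appears in both chains is Eve.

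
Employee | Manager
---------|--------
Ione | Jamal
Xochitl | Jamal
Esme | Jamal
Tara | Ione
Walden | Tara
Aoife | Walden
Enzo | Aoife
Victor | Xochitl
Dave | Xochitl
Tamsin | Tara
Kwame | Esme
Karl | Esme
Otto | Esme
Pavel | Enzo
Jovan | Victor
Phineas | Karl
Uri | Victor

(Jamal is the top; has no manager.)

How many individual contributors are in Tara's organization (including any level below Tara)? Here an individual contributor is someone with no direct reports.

2

The people in Tara's organization with no one reporting to them are Tamsin, Pavel. That is 2.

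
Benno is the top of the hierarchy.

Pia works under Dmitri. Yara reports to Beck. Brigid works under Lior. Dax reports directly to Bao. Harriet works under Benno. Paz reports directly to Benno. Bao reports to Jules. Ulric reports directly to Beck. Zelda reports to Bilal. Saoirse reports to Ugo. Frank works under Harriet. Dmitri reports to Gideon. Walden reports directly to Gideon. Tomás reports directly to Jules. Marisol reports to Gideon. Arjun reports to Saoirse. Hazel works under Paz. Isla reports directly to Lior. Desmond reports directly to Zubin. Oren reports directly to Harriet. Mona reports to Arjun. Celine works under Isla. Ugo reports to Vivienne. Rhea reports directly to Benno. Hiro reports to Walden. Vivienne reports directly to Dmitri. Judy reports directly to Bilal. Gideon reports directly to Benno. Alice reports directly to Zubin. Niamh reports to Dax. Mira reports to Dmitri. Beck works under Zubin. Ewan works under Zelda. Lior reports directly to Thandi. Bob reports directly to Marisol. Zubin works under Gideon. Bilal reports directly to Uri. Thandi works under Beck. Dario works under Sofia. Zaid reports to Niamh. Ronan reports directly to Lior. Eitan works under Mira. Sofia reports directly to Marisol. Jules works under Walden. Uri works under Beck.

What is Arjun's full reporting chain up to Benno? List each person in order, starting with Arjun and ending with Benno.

Arjun -> Saoirse -> Ugo -> Vivienne -> Dmitri -> Gideon -> Benno

Arjun reports to Saoirse. Saoirse reports to Ugo. Ugo reports to Vivienne. Vivienne reports to Dmitri. Dmitri reports to Gideon. Gideon reports to Benno. Benno is at the top.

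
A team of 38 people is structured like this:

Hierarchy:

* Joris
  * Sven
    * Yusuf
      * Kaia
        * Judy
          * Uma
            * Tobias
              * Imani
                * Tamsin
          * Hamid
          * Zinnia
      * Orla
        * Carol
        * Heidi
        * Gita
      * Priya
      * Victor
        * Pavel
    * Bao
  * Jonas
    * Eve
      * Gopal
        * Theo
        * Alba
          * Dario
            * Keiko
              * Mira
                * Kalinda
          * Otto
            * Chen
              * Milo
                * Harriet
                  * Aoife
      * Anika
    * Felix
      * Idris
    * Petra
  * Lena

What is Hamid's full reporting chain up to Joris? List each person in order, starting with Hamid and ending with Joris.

Hamid -> Judy -> Kaia -> Yusuf -> Sven -> Joris

Hamid reports to Judy. Judy reports to Kaia. Kaia reports to Yusuf. Yusuf reports to Sven. Sven reports to Joris. Joris is at the top.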